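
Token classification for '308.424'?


Pattern: digits with a decimal point
Type: FLOAT_LITERAL


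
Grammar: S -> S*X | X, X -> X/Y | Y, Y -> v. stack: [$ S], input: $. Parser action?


start symbol S on stack, input exhausted
Action: accept


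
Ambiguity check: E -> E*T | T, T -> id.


precedence layered via separate nonterminal T: deterministic
Unambiguous


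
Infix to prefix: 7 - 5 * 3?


'*' binds tighter: tree is (- 7 (* 5 3))
Prefix: - 7 * 5 3


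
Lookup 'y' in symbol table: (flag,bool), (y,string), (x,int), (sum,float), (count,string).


Lookup 'y' → type string


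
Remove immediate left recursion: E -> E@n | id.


Left-recursive alternatives: E@n; non-recursive: id
Introduce E': E -> idE', E' -> @nE' | ε


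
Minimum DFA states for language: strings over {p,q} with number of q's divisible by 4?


Track (count of q) mod 4: states 0..3, accept at 0
Minimal DFA: 4 states


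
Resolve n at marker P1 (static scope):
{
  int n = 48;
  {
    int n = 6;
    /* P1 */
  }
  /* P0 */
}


n declared in the same block as P1
n = 6


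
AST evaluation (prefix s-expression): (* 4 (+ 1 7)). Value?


Evaluate inner: (+ 1 7) = 8
Evaluate root: (* 4 8) = 32
Result: 32


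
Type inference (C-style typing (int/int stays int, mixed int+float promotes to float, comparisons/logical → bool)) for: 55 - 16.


Operand types: int - int
Rule: mixed int/float promotes to float; int/int stays int
Result type: int


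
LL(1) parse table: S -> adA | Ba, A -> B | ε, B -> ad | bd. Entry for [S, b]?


For [S, b]: 'b' ∈ FIRST(Ba)
Entry: S -> Ba


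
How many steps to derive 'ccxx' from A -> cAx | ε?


Derivation: A => cAx => ccAxx => ccxx
Steps: 3


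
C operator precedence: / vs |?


'/' is multiplicative (level 10); '|' is bitwise OR (level 3)
Higher level binds tighter
'/' has higher precedence than '|'


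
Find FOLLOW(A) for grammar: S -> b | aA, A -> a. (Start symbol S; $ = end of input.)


$ ∈ FOLLOW(S). For each A -> αBβ: add FIRST(β)\{ε} to FOLLOW(B); if β nullable, add FOLLOW(A).
FOLLOW(A) = {$}


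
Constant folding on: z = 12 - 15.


12 - 15 = -3 at compile time
Optimized: z = -3


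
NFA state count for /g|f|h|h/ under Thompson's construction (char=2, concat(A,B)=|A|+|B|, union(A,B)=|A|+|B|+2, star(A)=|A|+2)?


Syntax tree has 4 char leaf(s), 3 union(s), 0 star(s)
chars contribute 4×2 = 8; each union adds +2; each star adds +2
Total: 8 + 6 + 0 = 14 states


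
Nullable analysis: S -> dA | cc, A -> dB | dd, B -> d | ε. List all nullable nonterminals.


A nonterminal is nullable iff some alternative derives ε (directly, or every symbol in it is nullable)
Nullable: {B}


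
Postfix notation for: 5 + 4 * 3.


* has higher precedence, evaluate 4*3 first
Postfix: 5 4 3 * +


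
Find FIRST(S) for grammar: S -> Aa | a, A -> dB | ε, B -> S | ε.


Per alternative of S: FIRST(Aa) = {a, d}; FIRST(a) = {a}
FIRST(S) = {a, d}


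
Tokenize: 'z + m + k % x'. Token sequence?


Scan left to right, longest-match per lexeme
Tokens: ID(z), OP(+), ID(m), OP(+), ID(k), OP(%), ID(x)


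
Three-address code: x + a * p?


Break into single-operator statements:
t1 = a * p
t2 = x + t1


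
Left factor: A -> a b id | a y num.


Common prefix: 'a'
Factored: A -> a A', A' -> b id | y num


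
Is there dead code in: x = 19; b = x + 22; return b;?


x is read by b's definition; b is returned
No dead code


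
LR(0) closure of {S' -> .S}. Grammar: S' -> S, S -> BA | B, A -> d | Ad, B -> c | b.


Start: S' -> .S
For each item with dot before a nonterminal B, add B -> .γ for every B-production
Closure: [S' -> .S, S -> .BA, S -> .B, B -> .c, B -> .b]


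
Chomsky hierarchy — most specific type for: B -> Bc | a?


Left-linear: every RHS is a terminal or one nonterminal followed by a terminal
Classification: Type 3 (Regular)


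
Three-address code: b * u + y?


Break into single-operator statements:
t1 = b * u
t2 = t1 + y


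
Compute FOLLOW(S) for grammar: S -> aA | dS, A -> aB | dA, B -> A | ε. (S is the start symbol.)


$ ∈ FOLLOW(S). For each A -> αBβ: add FIRST(β)\{ε} to FOLLOW(B); if β nullable, add FOLLOW(A).
FOLLOW(S) = {$}


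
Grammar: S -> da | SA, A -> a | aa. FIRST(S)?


Per alternative of S: FIRST(da) = {d}; FIRST(SA) = {d}
FIRST(S) = {d}


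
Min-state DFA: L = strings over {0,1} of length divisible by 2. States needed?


Track length mod 2: states 0..1, accept at 0
Minimal DFA: 2 states


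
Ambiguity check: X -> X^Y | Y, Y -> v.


precedence layered via separate nonterminal Y: deterministic
Unambiguous


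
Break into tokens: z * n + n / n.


Scan left to right, longest-match per lexeme
Tokens: ID(z), OP(*), ID(n), OP(+), ID(n), OP(/), ID(n)


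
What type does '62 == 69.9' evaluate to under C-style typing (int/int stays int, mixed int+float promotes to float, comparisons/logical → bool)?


Operand types: int == float
Rule: comparison yields bool
Result type: bool


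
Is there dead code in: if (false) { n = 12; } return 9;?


condition is constant false, so the whole block is unreachable
Dead: 'if (false) { n = 12; }'


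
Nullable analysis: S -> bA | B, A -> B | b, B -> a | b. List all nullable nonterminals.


A nonterminal is nullable iff some alternative derives ε (directly, or every symbol in it is nullable)
Nullable: {}


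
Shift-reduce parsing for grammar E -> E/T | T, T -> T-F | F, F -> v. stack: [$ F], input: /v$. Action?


'F' (not preceded by T-) is the handle for T -> F
Action: reduce (T -> F)


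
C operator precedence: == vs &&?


'==' is equality (level 6); '&&' is logical AND (level 2)
Higher level binds tighter
'==' has higher precedence than '&&'


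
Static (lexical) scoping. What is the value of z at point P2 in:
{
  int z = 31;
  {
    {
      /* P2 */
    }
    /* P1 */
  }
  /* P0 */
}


P2's block does not declare z; resolves to the enclosing declaration at depth 0
z = 31


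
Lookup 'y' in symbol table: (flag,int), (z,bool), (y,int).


Lookup 'y' → type int


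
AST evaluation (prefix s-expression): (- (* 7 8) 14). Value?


Evaluate inner: (* 7 8) = 56
Evaluate root: (- 56 14) = 42
Result: 42


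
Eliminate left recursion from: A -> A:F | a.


Left-recursive alternatives: A:F; non-recursive: a
Introduce A': A -> aA', A' -> :FA' | ε


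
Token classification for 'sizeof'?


Pattern: reserved word
Type: KEYWORD


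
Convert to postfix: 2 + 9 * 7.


* has higher precedence, evaluate 9*7 first
Postfix: 2 9 7 * +


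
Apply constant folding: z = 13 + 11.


13 + 11 = 24 at compile time
Optimized: z = 24


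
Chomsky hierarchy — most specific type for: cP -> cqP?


LHS has context (more than one symbol) and |LHS| ≤ |RHS|
Classification: Type 1 (Context-Sensitive)


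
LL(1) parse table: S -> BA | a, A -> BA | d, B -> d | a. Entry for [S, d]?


For [S, d]: 'd' ∈ FIRST(BA)
Entry: S -> BA


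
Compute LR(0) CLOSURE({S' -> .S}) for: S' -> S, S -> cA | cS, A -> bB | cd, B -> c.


Start: S' -> .S
For each item with dot before a nonterminal B, add B -> .γ for every B-production
Closure: [S' -> .S, S -> .cA, S -> .cS]


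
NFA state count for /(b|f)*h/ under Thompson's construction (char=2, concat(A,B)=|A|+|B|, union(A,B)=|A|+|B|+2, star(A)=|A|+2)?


Syntax tree has 3 char leaf(s), 1 union(s), 1 star(s)
chars contribute 3×2 = 6; each union adds +2; each star adds +2
Total: 6 + 2 + 2 = 10 states


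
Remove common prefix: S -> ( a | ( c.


Common prefix: '('
Factored: S -> ( S', S' -> a | c


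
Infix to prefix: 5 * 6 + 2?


left-to-right (same/higher precedence on left): tree is (+ (* 5 6) 2)
Prefix: + * 5 6 2


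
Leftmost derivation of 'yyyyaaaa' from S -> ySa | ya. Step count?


Derivation: S => ySa => yySaa => yyySaaa => yyyyaaaa
Steps: 4


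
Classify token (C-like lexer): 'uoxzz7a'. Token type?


Pattern: letter/underscore followed by alphanumerics, not a keyword
Type: IDENTIFIER


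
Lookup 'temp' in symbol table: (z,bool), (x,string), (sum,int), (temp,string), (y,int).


Lookup 'temp' → type string


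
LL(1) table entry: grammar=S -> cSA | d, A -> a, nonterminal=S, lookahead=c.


For [S, c]: 'c' ∈ FIRST(cSA)
Entry: S -> cSA


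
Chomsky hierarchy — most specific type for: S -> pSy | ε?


Single nonterminal LHS, but p^n y^n is not regular
Classification: Type 2 (Context-Free)


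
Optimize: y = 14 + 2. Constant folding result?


14 + 2 = 16 at compile time
Optimized: y = 16


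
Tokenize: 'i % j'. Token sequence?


Scan left to right, longest-match per lexeme
Tokens: ID(i), OP(%), ID(j)


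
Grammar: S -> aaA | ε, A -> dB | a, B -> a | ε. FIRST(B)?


Per alternative of B: FIRST(a) = {a}; FIRST(ε) = {ε}
FIRST(B) = {a, ε}


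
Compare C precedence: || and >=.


'>=' is relational (level 7); '||' is logical OR (level 1)
Higher level binds tighter
'>=' has higher precedence than '||'


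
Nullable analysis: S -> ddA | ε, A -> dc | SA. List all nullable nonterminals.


A nonterminal is nullable iff some alternative derives ε (directly, or every symbol in it is nullable)
Nullable: {S}


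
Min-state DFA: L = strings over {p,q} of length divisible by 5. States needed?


Track length mod 5: states 0..4, accept at 0
Minimal DFA: 5 states


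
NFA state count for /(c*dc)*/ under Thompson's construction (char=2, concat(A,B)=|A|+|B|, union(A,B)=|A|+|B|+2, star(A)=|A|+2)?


Syntax tree has 3 char leaf(s), 0 union(s), 2 star(s)
chars contribute 3×2 = 6; each union adds +2; each star adds +2
Total: 6 + 0 + 4 = 10 states


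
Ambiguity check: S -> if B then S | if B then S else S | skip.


dangling else: 'if B then if B then skip else skip' parses two ways
Ambiguous


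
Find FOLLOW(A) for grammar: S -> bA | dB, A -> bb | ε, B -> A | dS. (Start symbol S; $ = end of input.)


$ ∈ FOLLOW(S). For each A -> αBβ: add FIRST(β)\{ε} to FOLLOW(B); if β nullable, add FOLLOW(A).
FOLLOW(A) = {$}


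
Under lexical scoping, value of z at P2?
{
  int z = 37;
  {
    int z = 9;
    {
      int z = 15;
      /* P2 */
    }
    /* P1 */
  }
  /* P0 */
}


z declared in the same block as P2
z = 15


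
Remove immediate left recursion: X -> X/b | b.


Left-recursive alternatives: X/b; non-recursive: b
Introduce X': X -> bX', X' -> /bX' | ε


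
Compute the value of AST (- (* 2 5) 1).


Evaluate inner: (* 2 5) = 10
Evaluate root: (- 10 1) = 9
Result: 9


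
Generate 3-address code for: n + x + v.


Break into single-operator statements:
t1 = n + x
t2 = t1 + v


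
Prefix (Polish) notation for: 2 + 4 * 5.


'*' binds tighter: tree is (+ 2 (* 4 5))
Prefix: + 2 * 4 5


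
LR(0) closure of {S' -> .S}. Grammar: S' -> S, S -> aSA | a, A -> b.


Start: S' -> .S
For each item with dot before a nonterminal B, add B -> .γ for every B-production
Closure: [S' -> .S, S -> .aSA, S -> .a]


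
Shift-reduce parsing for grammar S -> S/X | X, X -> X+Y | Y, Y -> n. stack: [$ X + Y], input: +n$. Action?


handle 'X+Y' on top
Action: reduce (X -> X+Y)


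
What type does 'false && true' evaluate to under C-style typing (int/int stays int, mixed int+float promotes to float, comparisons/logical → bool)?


Operand types: bool && bool
Rule: logical operators take bool operands and yield bool
Result type: bool


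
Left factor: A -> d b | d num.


Common prefix: 'd'
Factored: A -> d A', A' -> b | num


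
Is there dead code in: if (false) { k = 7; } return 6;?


condition is constant false, so the whole block is unreachable
Dead: 'if (false) { k = 7; }'


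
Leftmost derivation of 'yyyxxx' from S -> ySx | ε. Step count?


Derivation: S => ySx => yySxx => yyySxxx => yyyxxx
Steps: 4


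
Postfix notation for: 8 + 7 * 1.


* has higher precedence, evaluate 7*1 first
Postfix: 8 7 1 * +


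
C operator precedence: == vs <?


'<' is relational (level 7); '==' is equality (level 6)
Higher level binds tighter
'<' has higher precedence than '=='


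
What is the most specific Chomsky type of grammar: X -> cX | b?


Right-linear: every RHS is a terminal or a terminal followed by one nonterminal
Classification: Type 3 (Regular)


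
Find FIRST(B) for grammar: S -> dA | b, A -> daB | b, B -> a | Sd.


Per alternative of B: FIRST(a) = {a}; FIRST(Sd) = {b, d}
FIRST(B) = {a, b, d}


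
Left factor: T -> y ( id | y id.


Common prefix: 'y'
Factored: T -> y T', T' -> ( id | id


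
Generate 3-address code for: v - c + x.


Break into single-operator statements:
t1 = v - c
t2 = t1 + x


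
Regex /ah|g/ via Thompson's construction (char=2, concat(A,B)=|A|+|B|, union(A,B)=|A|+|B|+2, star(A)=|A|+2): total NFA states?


Syntax tree has 3 char leaf(s), 1 union(s), 0 star(s)
chars contribute 3×2 = 6; each union adds +2; each star adds +2
Total: 6 + 2 + 0 = 8 states


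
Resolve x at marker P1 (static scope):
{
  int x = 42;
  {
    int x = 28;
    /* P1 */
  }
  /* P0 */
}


x declared in the same block as P1
x = 28


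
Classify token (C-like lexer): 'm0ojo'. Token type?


Pattern: letter/underscore followed by alphanumerics, not a keyword
Type: IDENTIFIER


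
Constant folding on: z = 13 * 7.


13 * 7 = 91 at compile time
Optimized: z = 91


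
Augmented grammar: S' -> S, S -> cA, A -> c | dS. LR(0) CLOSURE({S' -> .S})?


Start: S' -> .S
For each item with dot before a nonterminal B, add B -> .γ for every B-production
Closure: [S' -> .S, S -> .cA]


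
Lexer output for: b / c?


Scan left to right, longest-match per lexeme
Tokens: ID(b), OP(/), ID(c)


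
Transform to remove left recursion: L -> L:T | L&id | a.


Left-recursive alternatives: L:T, L&id; non-recursive: a
Introduce L': L -> aL', L' -> :TL' | &idL' | ε


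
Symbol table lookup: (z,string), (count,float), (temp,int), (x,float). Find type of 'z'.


Lookup 'z' → type string


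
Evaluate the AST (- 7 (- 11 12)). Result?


Evaluate inner: (- 11 12) = -1
Evaluate root: (- 7 -1) = 8
Result: 8


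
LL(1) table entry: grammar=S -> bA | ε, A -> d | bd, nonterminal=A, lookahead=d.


For [A, d]: 'd' ∈ FIRST(d)
Entry: A -> d


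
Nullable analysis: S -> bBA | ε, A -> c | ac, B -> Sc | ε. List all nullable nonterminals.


A nonterminal is nullable iff some alternative derives ε (directly, or every symbol in it is nullable)
Nullable: {B, S}


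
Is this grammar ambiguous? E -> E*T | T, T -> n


precedence layered via separate nonterminal T: deterministic
Unambiguous


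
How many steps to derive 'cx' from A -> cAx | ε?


Derivation: A => cAx => cx
Steps: 2


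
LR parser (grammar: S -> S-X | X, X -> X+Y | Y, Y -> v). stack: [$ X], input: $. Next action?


lookahead ∉ {+} so X won't extend; reduce S -> X
Action: reduce (S -> X)


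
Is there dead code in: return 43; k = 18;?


statement follows a return and is unreachable
Dead: 'k = 18'


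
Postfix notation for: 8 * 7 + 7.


Left to right (same or higher precedence on left)
Postfix: 8 7 * 7 +


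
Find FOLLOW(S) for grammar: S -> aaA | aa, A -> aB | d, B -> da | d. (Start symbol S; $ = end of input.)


$ ∈ FOLLOW(S). For each A -> αBβ: add FIRST(β)\{ε} to FOLLOW(B); if β nullable, add FOLLOW(A).
FOLLOW(S) = {$}


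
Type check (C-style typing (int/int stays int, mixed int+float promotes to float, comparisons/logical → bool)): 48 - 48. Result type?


Operand types: int - int
Rule: mixed int/float promotes to float; int/int stays int
Result type: int


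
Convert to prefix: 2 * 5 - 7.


left-to-right (same/higher precedence on left): tree is (- (* 2 5) 7)
Prefix: - * 2 5 7


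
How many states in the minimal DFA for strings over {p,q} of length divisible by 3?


Track length mod 3: states 0..2, accept at 0
Minimal DFA: 3 states


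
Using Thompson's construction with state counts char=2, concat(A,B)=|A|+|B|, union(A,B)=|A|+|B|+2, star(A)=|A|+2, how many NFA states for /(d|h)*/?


Syntax tree has 2 char leaf(s), 1 union(s), 1 star(s)
chars contribute 2×2 = 4; each union adds +2; each star adds +2
Total: 4 + 2 + 2 = 8 states


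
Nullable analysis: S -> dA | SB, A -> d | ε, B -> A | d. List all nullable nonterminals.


A nonterminal is nullable iff some alternative derives ε (directly, or every symbol in it is nullable)
Nullable: {A, B}


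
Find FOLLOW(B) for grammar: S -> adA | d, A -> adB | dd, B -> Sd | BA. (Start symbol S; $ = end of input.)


$ ∈ FOLLOW(S). For each A -> αBβ: add FIRST(β)\{ε} to FOLLOW(B); if β nullable, add FOLLOW(A).
FOLLOW(B) = {$, a, d}


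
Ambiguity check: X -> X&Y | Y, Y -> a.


precedence layered via separate nonterminal Y: deterministic
Unambiguous


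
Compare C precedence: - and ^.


'-' is additive (level 9); '^' is bitwise XOR (level 4)
Higher level binds tighter
'-' has higher precedence than '^'


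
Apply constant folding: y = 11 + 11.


11 + 11 = 22 at compile time
Optimized: y = 22


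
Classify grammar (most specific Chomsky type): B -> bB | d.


Right-linear: every RHS is a terminal or a terminal followed by one nonterminal
Classification: Type 3 (Regular)


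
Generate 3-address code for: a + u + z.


Break into single-operator statements:
t1 = a + u
t2 = t1 + z


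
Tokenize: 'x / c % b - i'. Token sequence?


Scan left to right, longest-match per lexeme
Tokens: ID(x), OP(/), ID(c), OP(%), ID(b), OP(-), ID(i)


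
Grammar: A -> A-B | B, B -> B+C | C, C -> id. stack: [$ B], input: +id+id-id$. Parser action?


shift '+' to continue B -> B+C
Action: shift


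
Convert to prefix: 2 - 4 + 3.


left-to-right (same/higher precedence on left): tree is (+ (- 2 4) 3)
Prefix: + - 2 4 3


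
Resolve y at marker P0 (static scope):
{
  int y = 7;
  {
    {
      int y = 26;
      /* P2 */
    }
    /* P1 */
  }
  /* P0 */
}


y declared in the same block as P0
y = 7


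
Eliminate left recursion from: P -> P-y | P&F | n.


Left-recursive alternatives: P-y, P&F; non-recursive: n
Introduce P': P -> nP', P' -> -yP' | &FP' | ε


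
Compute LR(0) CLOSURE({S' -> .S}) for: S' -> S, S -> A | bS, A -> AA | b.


Start: S' -> .S
For each item with dot before a nonterminal B, add B -> .γ for every B-production
Closure: [S' -> .S, S -> .A, S -> .bS, A -> .AA, A -> .b]


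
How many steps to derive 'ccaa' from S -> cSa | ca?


Derivation: S => cSa => ccaa
Steps: 2


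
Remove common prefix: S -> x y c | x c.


Common prefix: 'x'
Factored: S -> x S', S' -> y c | c


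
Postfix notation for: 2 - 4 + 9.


Left to right (same or higher precedence on left)
Postfix: 2 4 - 9 +


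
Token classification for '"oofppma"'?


Pattern: double-quoted sequence
Type: STRING_LITERAL


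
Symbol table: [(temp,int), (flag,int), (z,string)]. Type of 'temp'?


Lookup 'temp' → type int


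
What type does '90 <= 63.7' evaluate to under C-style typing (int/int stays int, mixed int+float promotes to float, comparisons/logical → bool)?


Operand types: int <= float
Rule: comparison yields bool
Result type: bool


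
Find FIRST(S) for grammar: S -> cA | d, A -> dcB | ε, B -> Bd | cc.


Per alternative of S: FIRST(cA) = {c}; FIRST(d) = {d}
FIRST(S) = {c, d}


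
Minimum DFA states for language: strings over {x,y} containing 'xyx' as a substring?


KMP-style automaton: 3 progress states + 1 absorbing accept = 4
Minimal DFA: 4 states


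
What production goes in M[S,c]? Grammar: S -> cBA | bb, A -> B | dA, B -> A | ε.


For [S, c]: 'c' ∈ FIRST(cBA)
Entry: S -> cBA


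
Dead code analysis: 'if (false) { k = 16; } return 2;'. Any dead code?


condition is constant false, so the whole block is unreachable
Dead: 'if (false) { k = 16; }'


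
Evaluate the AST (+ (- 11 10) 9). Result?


Evaluate inner: (- 11 10) = 1
Evaluate root: (+ 1 9) = 10
Result: 10


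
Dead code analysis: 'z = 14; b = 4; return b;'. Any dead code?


z is assigned but never read
Dead: 'z = 14'


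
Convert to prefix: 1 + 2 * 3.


'*' binds tighter: tree is (+ 1 (* 2 3))
Prefix: + 1 * 2 3


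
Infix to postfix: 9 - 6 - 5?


Left to right (same or higher precedence on left)
Postfix: 9 6 - 5 -


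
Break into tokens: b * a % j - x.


Scan left to right, longest-match per lexeme
Tokens: ID(b), OP(*), ID(a), OP(%), ID(j), OP(-), ID(x)


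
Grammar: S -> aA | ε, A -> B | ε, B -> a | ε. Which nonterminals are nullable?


A nonterminal is nullable iff some alternative derives ε (directly, or every symbol in it is nullable)
Nullable: {A, B, S}


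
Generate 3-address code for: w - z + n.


Break into single-operator statements:
t1 = w - z
t2 = t1 + n


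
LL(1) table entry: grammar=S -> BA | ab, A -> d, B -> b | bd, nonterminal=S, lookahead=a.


For [S, a]: 'a' ∈ FIRST(ab)
Entry: S -> ab


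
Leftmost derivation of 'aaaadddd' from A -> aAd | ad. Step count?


Derivation: A => aAd => aaAdd => aaaAddd => aaaadddd
Steps: 4


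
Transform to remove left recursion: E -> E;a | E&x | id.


Left-recursive alternatives: E;a, E&x; non-recursive: id
Introduce E': E -> idE', E' -> ;aE' | &xE' | ε


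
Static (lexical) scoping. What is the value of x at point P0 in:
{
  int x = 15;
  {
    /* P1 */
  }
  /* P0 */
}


x declared in the same block as P0
x = 15


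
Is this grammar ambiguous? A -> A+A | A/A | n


'n+n/n' has two parse trees (no precedence encoded between + and /)
Ambiguous


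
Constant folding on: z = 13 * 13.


13 * 13 = 169 at compile time
Optimized: z = 169


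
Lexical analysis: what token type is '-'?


Pattern: operator symbol
Type: OPERATOR


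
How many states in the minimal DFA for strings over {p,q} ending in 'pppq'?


Track the longest suffix of input matching a prefix of 'pppq': 5 classes (prefixes of length 0..4)
Minimal DFA: 5 states


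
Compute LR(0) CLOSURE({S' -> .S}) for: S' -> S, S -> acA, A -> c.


Start: S' -> .S
For each item with dot before a nonterminal B, add B -> .γ for every B-production
Closure: [S' -> .S, S -> .acA]


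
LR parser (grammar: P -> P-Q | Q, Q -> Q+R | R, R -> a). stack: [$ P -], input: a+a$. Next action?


no handle ('P-' is not any RHS); shift 'a'
Action: shift


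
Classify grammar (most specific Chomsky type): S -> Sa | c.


Left-linear: every RHS is a terminal or one nonterminal followed by a terminal
Classification: Type 3 (Regular)


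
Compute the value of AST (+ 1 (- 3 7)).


Evaluate inner: (- 3 7) = -4
Evaluate root: (+ 1 -4) = -3
Result: -3


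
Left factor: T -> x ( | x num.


Common prefix: 'x'
Factored: T -> x T', T' -> ( | num


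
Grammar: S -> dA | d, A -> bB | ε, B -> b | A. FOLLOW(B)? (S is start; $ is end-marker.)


$ ∈ FOLLOW(S). For each A -> αBβ: add FIRST(β)\{ε} to FOLLOW(B); if β nullable, add FOLLOW(A).
FOLLOW(B) = {$}


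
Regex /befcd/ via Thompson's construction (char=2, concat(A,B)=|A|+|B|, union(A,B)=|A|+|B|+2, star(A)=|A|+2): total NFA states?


Syntax tree has 5 char leaf(s), 0 union(s), 0 star(s)
chars contribute 5×2 = 10; each union adds +2; each star adds +2
Total: 10 + 0 + 0 = 10 states


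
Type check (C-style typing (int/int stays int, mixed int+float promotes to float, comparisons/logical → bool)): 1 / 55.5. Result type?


Operand types: int / float
Rule: mixed int/float promotes to float; int/int stays int
Result type: float


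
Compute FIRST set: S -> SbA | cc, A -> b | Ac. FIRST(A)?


Per alternative of A: FIRST(b) = {b}; FIRST(Ac) = {b}
FIRST(A) = {b}


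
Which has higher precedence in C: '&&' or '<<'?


'<<' is shift (level 8); '&&' is logical AND (level 2)
Higher level binds tighter
'<<' has higher precedence than '&&'


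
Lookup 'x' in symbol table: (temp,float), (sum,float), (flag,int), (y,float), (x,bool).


Lookup 'x' → type bool


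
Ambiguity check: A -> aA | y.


right-linear, alternatives start with distinct terminals 'a' vs 'y': unique leftmost derivation
Unambiguous


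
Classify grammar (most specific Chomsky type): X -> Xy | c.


Left-linear: every RHS is a terminal or one nonterminal followed by a terminal
Classification: Type 3 (Regular)


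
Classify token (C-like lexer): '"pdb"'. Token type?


Pattern: double-quoted sequence
Type: STRING_LITERAL


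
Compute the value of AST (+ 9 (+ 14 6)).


Evaluate inner: (+ 14 6) = 20
Evaluate root: (+ 9 20) = 29
Result: 29


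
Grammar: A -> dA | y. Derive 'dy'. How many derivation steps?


Derivation: A => dA => dy
Steps: 2


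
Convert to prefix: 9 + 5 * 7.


'*' binds tighter: tree is (+ 9 (* 5 7))
Prefix: + 9 * 5 7


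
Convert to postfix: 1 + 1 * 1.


* has higher precedence, evaluate 1*1 first
Postfix: 1 1 1 * +


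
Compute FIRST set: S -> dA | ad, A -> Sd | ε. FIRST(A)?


Per alternative of A: FIRST(Sd) = {a, d}; FIRST(ε) = {ε}
FIRST(A) = {a, d, ε}


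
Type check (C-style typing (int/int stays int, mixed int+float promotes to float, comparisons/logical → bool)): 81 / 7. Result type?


Operand types: int / int
Rule: mixed int/float promotes to float; int/int stays int
Result type: int


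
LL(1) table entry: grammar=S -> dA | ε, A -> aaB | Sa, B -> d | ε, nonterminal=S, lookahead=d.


For [S, d]: 'd' ∈ FIRST(dA)
Entry: S -> dA


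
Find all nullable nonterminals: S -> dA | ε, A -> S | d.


A nonterminal is nullable iff some alternative derives ε (directly, or every symbol in it is nullable)
Nullable: {A, S}


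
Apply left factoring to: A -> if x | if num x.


Common prefix: 'if'
Factored: A -> if A', A' -> x | num x


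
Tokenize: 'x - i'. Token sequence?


Scan left to right, longest-match per lexeme
Tokens: ID(x), OP(-), ID(i)


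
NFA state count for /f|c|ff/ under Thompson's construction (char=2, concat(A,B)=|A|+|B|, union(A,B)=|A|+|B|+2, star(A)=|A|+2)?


Syntax tree has 4 char leaf(s), 2 union(s), 0 star(s)
chars contribute 4×2 = 8; each union adds +2; each star adds +2
Total: 8 + 4 + 0 = 12 states


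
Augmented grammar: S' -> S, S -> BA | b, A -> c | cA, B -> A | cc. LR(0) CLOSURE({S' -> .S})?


Start: S' -> .S
For each item with dot before a nonterminal B, add B -> .γ for every B-production
Closure: [S' -> .S, S -> .BA, S -> .b, B -> .A, B -> .cc, A -> .c, A -> .cA]


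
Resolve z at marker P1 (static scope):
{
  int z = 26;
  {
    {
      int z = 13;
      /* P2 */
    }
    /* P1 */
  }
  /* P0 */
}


P1's block does not declare z; resolves to the enclosing declaration at depth 0
z = 26


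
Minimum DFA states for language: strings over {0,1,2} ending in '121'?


Track the longest suffix of input matching a prefix of '121': 4 classes (prefixes of length 0..3)
Minimal DFA: 4 states


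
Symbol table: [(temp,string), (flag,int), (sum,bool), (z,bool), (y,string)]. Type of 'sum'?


Lookup 'sum' → type bool


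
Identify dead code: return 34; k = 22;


statement follows a return and is unreachable
Dead: 'k = 22'


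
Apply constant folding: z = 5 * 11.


5 * 11 = 55 at compile time
Optimized: z = 55


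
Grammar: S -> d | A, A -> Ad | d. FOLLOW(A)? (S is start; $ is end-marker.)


$ ∈ FOLLOW(S). For each A -> αBβ: add FIRST(β)\{ε} to FOLLOW(B); if β nullable, add FOLLOW(A).
FOLLOW(A) = {$, d}


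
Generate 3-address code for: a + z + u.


Break into single-operator statements:
t1 = a + z
t2 = t1 + u


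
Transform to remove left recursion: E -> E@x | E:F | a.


Left-recursive alternatives: E@x, E:F; non-recursive: a
Introduce E': E -> aE', E' -> @xE' | :FE' | ε


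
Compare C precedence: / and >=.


'/' is multiplicative (level 10); '>=' is relational (level 7)
Higher level binds tighter
'/' has higher precedence than '>='


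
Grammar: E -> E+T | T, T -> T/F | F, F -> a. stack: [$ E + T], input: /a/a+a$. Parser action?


'/' can extend T; shift to build T -> T/F
Action: shift


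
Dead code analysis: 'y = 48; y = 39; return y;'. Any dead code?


first assignment to y is overwritten before any read
Dead: 'y = 48'


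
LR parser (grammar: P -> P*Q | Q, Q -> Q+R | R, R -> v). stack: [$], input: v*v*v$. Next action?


no handle on stack; shift 'v'
Action: shift


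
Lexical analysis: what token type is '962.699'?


Pattern: digits with a decimal point
Type: FLOAT_LITERAL


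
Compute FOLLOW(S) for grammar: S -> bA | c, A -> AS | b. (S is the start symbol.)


$ ∈ FOLLOW(S). For each A -> αBβ: add FIRST(β)\{ε} to FOLLOW(B); if β nullable, add FOLLOW(A).
FOLLOW(S) = {$, b, c}


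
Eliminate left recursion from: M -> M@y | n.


Left-recursive alternatives: M@y; non-recursive: n
Introduce M': M -> nM', M' -> @yM' | ε


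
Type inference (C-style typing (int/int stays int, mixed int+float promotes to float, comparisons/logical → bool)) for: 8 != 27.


Operand types: int != int
Rule: comparison yields bool
Result type: bool


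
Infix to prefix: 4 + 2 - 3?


left-to-right (same/higher precedence on left): tree is (- (+ 4 2) 3)
Prefix: - + 4 2 3


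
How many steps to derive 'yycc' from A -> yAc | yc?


Derivation: A => yAc => yycc
Steps: 2


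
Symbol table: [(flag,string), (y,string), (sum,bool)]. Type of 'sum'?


Lookup 'sum' → type bool


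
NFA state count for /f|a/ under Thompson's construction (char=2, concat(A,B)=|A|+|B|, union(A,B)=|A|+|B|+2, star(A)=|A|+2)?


Syntax tree has 2 char leaf(s), 1 union(s), 0 star(s)
chars contribute 2×2 = 4; each union adds +2; each star adds +2
Total: 4 + 2 + 0 = 6 states


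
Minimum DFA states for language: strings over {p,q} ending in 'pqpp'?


Track the longest suffix of input matching a prefix of 'pqpp': 5 classes (prefixes of length 0..4)
Minimal DFA: 5 states


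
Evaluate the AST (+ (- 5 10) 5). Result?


Evaluate inner: (- 5 10) = -5
Evaluate root: (+ -5 5) = 0
Result: 0


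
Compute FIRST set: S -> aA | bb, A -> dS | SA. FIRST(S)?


Per alternative of S: FIRST(aA) = {a}; FIRST(bb) = {b}
FIRST(S) = {a, b}


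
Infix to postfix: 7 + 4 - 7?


Left to right (same or higher precedence on left)
Postfix: 7 4 + 7 -


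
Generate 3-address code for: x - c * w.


Break into single-operator statements:
t1 = c * w
t2 = x - t1


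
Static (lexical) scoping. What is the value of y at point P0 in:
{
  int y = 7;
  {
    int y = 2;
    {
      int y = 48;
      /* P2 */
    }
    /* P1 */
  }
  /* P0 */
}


y declared in the same block as P0
y = 7


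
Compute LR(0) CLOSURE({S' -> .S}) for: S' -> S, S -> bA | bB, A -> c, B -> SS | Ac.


Start: S' -> .S
For each item with dot before a nonterminal B, add B -> .γ for every B-production
Closure: [S' -> .S, S -> .bA, S -> .bB]


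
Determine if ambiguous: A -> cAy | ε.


balanced c^n…y^n: each string has a unique parse
Unambiguous


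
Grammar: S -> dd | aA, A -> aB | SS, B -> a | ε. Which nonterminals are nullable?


A nonterminal is nullable iff some alternative derives ε (directly, or every symbol in it is nullable)
Nullable: {B}


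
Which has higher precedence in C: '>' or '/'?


'/' is multiplicative (level 10); '>' is relational (level 7)
Higher level binds tighter
'/' has higher precedence than '>'


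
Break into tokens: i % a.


Scan left to right, longest-match per lexeme
Tokens: ID(i), OP(%), ID(a)


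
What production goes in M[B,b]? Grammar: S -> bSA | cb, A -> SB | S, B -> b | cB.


For [B, b]: 'b' ∈ FIRST(b)
Entry: B -> b


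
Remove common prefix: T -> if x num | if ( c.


Common prefix: 'if'
Factored: T -> if T', T' -> x num | ( c


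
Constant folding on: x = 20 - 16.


20 - 16 = 4 at compile time
Optimized: x = 4


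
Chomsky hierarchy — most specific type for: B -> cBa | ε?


Single nonterminal LHS, but c^n a^n is not regular
Classification: Type 2 (Context-Free)


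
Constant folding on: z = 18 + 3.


18 + 3 = 21 at compile time
Optimized: z = 21


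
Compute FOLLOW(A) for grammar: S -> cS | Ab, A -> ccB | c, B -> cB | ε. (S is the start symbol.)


$ ∈ FOLLOW(S). For each A -> αBβ: add FIRST(β)\{ε} to FOLLOW(B); if β nullable, add FOLLOW(A).
FOLLOW(A) = {b}


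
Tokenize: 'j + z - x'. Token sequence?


Scan left to right, longest-match per lexeme
Tokens: ID(j), OP(+), ID(z), OP(-), ID(x)


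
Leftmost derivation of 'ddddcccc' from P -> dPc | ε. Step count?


Derivation: P => dPc => ddPcc => dddPccc => ddddPcccc => ddddcccc
Steps: 5


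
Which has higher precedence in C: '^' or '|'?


'^' is bitwise XOR (level 4); '|' is bitwise OR (level 3)
Higher level binds tighter
'^' has higher precedence than '|'


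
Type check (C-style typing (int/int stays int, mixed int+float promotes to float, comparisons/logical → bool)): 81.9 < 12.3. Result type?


Operand types: float < float
Rule: comparison yields bool
Result type: bool


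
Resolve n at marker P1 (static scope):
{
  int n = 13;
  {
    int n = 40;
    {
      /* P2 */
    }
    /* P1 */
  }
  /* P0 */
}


n declared in the same block as P1
n = 40


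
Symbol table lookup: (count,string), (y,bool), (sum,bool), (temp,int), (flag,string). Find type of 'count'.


Lookup 'count' → type string


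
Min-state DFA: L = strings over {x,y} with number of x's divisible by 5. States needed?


Track (count of x) mod 5: states 0..4, accept at 0
Minimal DFA: 5 states


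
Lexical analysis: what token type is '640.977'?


Pattern: digits with a decimal point
Type: FLOAT_LITERAL


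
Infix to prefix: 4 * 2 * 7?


left-to-right (same/higher precedence on left): tree is (* (* 4 2) 7)
Prefix: * * 4 2 7


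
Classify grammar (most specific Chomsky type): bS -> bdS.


LHS has context (more than one symbol) and |LHS| ≤ |RHS|
Classification: Type 1 (Context-Sensitive)


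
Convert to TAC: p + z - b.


Break into single-operator statements:
t1 = p + z
t2 = t1 - b


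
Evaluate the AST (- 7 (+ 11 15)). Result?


Evaluate inner: (+ 11 15) = 26
Evaluate root: (- 7 26) = -19
Result: -19


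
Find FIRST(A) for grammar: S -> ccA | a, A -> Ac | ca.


Per alternative of A: FIRST(Ac) = {c}; FIRST(ca) = {c}
FIRST(A) = {c}


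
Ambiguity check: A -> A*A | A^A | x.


'x*x^x' has two parse trees (no precedence encoded between * and ^)
Ambiguous


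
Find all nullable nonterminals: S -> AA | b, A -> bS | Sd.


A nonterminal is nullable iff some alternative derives ε (directly, or every symbol in it is nullable)
Nullable: {}


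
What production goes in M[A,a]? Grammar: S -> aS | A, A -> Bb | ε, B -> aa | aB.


For [A, a]: 'a' ∈ FIRST(Bb)
Entry: A -> Bb


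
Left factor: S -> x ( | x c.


Common prefix: 'x'
Factored: S -> x S', S' -> ( | c


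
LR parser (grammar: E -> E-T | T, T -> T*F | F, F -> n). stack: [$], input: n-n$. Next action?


no handle on stack; shift 'n'
Action: shift


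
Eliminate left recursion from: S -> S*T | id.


Left-recursive alternatives: S*T; non-recursive: id
Introduce S': S -> idS', S' -> *TS' | ε


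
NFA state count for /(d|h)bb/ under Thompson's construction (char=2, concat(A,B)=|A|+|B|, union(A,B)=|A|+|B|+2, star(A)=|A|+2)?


Syntax tree has 4 char leaf(s), 1 union(s), 0 star(s)
chars contribute 4×2 = 8; each union adds +2; each star adds +2
Total: 8 + 2 + 0 = 10 states


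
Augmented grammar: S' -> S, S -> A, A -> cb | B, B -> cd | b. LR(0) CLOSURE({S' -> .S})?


Start: S' -> .S
For each item with dot before a nonterminal B, add B -> .γ for every B-production
Closure: [S' -> .S, S -> .A, A -> .cb, A -> .B, B -> .cd, B -> .b]


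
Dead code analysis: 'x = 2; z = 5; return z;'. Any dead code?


x is assigned but never read
Dead: 'x = 2'


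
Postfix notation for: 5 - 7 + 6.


Left to right (same or higher precedence on left)
Postfix: 5 7 - 6 +


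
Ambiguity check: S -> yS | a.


right-linear, alternatives start with distinct terminals 'y' vs 'a': unique leftmost derivation
Unambiguous


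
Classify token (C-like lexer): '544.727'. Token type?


Pattern: digits with a decimal point
Type: FLOAT_LITERAL


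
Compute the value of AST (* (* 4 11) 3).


Evaluate inner: (* 4 11) = 44
Evaluate root: (* 44 3) = 132
Result: 132


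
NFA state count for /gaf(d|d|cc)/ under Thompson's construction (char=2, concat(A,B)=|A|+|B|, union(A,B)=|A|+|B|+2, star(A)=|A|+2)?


Syntax tree has 7 char leaf(s), 2 union(s), 0 star(s)
chars contribute 7×2 = 14; each union adds +2; each star adds +2
Total: 14 + 4 + 0 = 18 states


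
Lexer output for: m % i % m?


Scan left to right, longest-match per lexeme
Tokens: ID(m), OP(%), ID(i), OP(%), ID(m)


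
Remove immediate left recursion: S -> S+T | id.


Left-recursive alternatives: S+T; non-recursive: id
Introduce S': S -> idS', S' -> +TS' | ε


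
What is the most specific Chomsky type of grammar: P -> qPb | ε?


Single nonterminal LHS, but q^n b^n is not regular
Classification: Type 2 (Context-Free)


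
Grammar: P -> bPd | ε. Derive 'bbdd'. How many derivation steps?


Derivation: P => bPd => bbPdd => bbdd
Steps: 3


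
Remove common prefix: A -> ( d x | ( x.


Common prefix: '('
Factored: A -> ( A', A' -> d x | x


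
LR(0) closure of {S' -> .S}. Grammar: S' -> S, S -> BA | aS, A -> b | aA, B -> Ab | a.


Start: S' -> .S
For each item with dot before a nonterminal B, add B -> .γ for every B-production
Closure: [S' -> .S, S -> .BA, S -> .aS, B -> .Ab, B -> .a, A -> .b, A -> .aA]


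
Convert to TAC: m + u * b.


Break into single-operator statements:
t1 = u * b
t2 = m + t1


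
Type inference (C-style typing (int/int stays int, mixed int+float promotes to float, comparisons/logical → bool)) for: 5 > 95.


Operand types: int > int
Rule: comparison yields bool
Result type: bool


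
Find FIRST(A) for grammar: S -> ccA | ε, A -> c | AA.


Per alternative of A: FIRST(c) = {c}; FIRST(AA) = {c}
FIRST(A) = {c}


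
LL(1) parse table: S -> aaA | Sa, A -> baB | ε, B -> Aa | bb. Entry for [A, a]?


For [A, a]: ε is nullable and 'a' ∈ FOLLOW(A)
Entry: A -> ε


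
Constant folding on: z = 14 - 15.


14 - 15 = -1 at compile time
Optimized: z = -1


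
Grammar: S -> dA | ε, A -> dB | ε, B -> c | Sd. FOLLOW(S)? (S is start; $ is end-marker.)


$ ∈ FOLLOW(S). For each A -> αBβ: add FIRST(β)\{ε} to FOLLOW(B); if β nullable, add FOLLOW(A).
FOLLOW(S) = {$, d}


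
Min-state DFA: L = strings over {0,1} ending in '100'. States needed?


Track the longest suffix of input matching a prefix of '100': 4 classes (prefixes of length 0..3)
Minimal DFA: 4 states


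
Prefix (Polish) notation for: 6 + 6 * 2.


'*' binds tighter: tree is (+ 6 (* 6 2))
Prefix: + 6 * 6 2


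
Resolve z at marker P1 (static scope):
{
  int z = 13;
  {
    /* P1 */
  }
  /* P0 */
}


P1's block does not declare z; resolves to the enclosing declaration at depth 0
z = 13


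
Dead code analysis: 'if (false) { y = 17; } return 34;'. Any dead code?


condition is constant false, so the whole block is unreachable
Dead: 'if (false) { y = 17; }'


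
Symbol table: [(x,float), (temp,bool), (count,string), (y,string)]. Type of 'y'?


Lookup 'y' → type string
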